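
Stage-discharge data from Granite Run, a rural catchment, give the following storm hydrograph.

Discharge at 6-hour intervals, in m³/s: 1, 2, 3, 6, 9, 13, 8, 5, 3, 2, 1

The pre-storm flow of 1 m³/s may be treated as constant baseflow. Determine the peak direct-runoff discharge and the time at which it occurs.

Subtracting baseflow gives direct-runoff ordinates: 0.0, 1.0, 2.0, 5.0, 8.0, 12.0, 7.0, 4.0, 2.0, 1.0, 0.0 m³/s.
The maximum is 12.0 m³/s, occurring at the reading for t = 30 h.

Q_p = 12.0 m³/s at t = 30 h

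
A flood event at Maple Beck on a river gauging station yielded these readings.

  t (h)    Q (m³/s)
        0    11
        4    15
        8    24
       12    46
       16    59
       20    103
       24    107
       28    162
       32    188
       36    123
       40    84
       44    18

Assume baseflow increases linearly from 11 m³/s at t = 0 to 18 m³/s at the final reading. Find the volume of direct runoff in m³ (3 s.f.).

V ≈ 1.10 × 10^7 m³

Direct-runoff ordinates (Q − Q_b): 0.00, 3.36, 11.73, 33.09, 45.45, 88.82, 92.18, 146.55, 171.91, 106.27, 66.64, 0.00 m³/s.
ΣQ_DR = 766.0 m³/s.
With Δt = 4 h = 14400 s, V = ΣQ_DR · Δt = 766.0 × 14400 = 1.10 × 10^7 m³.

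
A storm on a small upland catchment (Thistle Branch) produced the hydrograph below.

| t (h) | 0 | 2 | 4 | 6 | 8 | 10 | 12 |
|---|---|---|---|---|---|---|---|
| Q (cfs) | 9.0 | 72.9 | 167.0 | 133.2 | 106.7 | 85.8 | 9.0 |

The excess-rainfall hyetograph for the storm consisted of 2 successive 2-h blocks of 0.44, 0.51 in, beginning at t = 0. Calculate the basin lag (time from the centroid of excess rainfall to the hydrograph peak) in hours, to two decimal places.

t_L ≈ 1.93 h

Centroid of excess rainfall: t_c = Σ P_i·t̄_i / ΣP_i = 2.0737 h (block centres at 1, 3 h).
Hydrograph peak occurs at t = 4 h, so basin lag t_L = 4 − 2.0737 = 1.93 h.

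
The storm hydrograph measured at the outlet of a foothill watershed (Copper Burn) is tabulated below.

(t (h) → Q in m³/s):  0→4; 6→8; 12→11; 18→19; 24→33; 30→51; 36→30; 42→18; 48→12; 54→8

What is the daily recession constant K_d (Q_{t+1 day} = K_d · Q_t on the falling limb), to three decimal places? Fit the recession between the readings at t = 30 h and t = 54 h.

K_d ≈ 0.157

Between t = 30 h and t = 54 h the flow falls from 51 to 8 m³/s over 4×6 h = 24 h.
Per-interval ratio K = (8/51)^(1/4) = 0.6293; K_d = K^(24/6) = 0.157.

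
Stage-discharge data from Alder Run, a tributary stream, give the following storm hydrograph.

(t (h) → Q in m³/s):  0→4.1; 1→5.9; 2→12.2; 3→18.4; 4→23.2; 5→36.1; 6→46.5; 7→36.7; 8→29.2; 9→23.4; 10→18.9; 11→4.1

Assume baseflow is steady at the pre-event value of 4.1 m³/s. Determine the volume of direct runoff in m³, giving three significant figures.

Direct-runoff ordinates (Q − Q_b): 0.0, 1.8, 8.1, 14.3, 19.1, 32.0, 42.4, 32.6, 25.1, 19.3, 14.8, 0.0 m³/s.
ΣQ_DR = 209.5 m³/s.
With Δt = 1 h = 3600 s, V = ΣQ_DR · Δt = 209.5 × 3600 = 7.54 × 10^5 m³.

V ≈ 7.54 × 10^5 m³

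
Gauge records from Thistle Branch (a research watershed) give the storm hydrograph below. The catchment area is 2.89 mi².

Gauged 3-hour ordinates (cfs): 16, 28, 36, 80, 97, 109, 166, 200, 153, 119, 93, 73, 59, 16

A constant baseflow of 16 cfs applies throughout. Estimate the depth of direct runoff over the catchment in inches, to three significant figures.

d ≈ 1.64 in

Direct runoff: 0.0, 12.0, 20.0, 64.0, 81.0, 93.0, 150.0, 184.0, 137.0, 103.0, 77.0, 57.0, 43.0, 0.0 cfs; ΣQ_DR = 1021 cfs.
V = ΣQ_DR · Δt = 1021 × 10800 s = 1.103 × 10^7 ft³.
Over A = 2.89 mi², depth = V / A = 1.64 in.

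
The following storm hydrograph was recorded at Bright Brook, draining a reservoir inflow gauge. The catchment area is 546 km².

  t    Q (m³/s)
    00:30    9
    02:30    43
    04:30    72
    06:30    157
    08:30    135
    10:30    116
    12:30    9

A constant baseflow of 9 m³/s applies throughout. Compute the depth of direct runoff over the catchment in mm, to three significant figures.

d ≈ 6.30 mm

Direct runoff: 0.0, 34.0, 63.0, 148.0, 126.0, 107.0, 0.0 m³/s; ΣQ_DR = 478.0 m³/s.
V = ΣQ_DR · Δt = 478.0 × 7200 s = 3.442 × 10^6 m³.
Over A = 546 km², depth = V / A = 6.30 mm.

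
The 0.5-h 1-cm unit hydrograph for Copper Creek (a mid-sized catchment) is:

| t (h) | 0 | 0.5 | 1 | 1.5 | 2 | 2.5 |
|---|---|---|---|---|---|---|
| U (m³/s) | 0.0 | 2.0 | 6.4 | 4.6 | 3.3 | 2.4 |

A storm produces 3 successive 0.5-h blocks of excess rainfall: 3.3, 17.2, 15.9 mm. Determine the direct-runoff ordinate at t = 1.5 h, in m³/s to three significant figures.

By discrete convolution, Q_j = Σ (P_i / 10 mm) · U_{j−i}.
At t = 1.5 h (j=3): Q = (3.3/10)·4.6 + (17.2/10)·6.4 + (15.9/10)·2.0 = 15.7 m³/s.

Q ≈ 15.7 m³/s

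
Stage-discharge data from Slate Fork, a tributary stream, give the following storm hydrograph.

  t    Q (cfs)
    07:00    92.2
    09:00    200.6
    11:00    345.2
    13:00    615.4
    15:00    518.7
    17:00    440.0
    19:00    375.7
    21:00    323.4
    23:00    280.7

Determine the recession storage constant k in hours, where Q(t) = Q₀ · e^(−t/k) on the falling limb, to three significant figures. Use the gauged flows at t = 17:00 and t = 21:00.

On the falling limb, Q drops from 440.0 to 323.4 cfs between t = 17:00 and t = 21:00 (Δt = 4 h).
k = −Δt / ln(Q₂/Q₁) = −4 / ln(323.4/440.0) = 13.0 h.

k ≈ 13.0 h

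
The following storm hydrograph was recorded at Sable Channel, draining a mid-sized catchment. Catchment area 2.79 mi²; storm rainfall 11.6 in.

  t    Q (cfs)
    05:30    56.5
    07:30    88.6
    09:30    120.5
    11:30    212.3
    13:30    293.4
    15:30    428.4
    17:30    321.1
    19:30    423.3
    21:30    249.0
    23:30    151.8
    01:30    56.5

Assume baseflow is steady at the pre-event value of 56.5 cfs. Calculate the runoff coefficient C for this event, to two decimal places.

ΣQ_DR = 1780 cfs; V = ΣQ_DR·Δt = 1.282 × 10^7 ft³.
Runoff depth d = V / A = 1.977 in.
C = d / P = 1.977 / 11.6 = 0.17.

C ≈ 0.17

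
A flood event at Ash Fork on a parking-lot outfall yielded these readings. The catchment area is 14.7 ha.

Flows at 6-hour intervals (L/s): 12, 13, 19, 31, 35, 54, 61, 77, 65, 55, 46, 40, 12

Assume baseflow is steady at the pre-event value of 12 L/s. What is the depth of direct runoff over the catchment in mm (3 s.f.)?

Direct runoff: 0.0, 1.0, 7.0, 19.0, 23.0, 42.0, 49.0, 65.0, 53.0, 43.0, 34.0, 28.0, 0.0 L/s; ΣQ_DR = 364.0 L/s.
V = ΣQ_DR · Δt = 364.0 × 21600 s = 7.862 × 10^6 L.
Over A = 14.7 ha, depth = V / A = 53.5 mm.

d ≈ 53.5 mm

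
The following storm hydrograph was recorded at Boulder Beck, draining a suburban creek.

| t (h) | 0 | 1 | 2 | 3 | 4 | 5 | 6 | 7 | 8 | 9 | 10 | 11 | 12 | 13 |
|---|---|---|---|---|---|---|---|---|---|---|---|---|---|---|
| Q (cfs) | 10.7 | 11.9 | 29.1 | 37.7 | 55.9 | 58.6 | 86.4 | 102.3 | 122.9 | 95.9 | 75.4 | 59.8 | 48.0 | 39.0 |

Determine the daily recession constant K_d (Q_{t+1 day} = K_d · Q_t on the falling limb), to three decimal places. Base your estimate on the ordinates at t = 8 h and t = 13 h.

Between t = 8 h and t = 13 h the flow falls from 122.9 to 39.0 cfs over 5×1 h = 5 h.
Per-interval ratio K = (39.0/122.9)^(1/5) = 0.7949; K_d = K^(24/1) = 0.004.

K_d ≈ 0.004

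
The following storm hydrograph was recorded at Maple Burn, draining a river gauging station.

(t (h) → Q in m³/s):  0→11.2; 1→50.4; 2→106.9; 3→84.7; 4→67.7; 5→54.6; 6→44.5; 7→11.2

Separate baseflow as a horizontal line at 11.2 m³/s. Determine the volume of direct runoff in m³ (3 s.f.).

Direct-runoff ordinates (Q − Q_b): 0.0, 39.2, 95.7, 73.5, 56.5, 43.4, 33.3, 0.0 m³/s.
ΣQ_DR = 341.6 m³/s.
With Δt = 1 h = 3600 s, V = ΣQ_DR · Δt = 341.6 × 3600 = 1.23 × 10^6 m³.

V ≈ 1.23 × 10^6 m³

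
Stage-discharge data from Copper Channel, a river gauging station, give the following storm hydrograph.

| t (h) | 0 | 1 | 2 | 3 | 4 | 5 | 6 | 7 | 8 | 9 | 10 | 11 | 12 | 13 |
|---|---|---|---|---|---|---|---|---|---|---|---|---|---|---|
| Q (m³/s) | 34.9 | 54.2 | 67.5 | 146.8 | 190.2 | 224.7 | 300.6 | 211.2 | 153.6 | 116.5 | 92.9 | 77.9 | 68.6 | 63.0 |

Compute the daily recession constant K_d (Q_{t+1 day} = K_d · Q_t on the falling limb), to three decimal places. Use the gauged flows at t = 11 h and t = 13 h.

Between t = 11 h and t = 13 h the flow falls from 77.9 to 63.0 m³/s over 2×1 h = 2 h.
Per-interval ratio K = (63.0/77.9)^(1/2) = 0.8993; K_d = K^(24/1) = 0.078.

K_d ≈ 0.078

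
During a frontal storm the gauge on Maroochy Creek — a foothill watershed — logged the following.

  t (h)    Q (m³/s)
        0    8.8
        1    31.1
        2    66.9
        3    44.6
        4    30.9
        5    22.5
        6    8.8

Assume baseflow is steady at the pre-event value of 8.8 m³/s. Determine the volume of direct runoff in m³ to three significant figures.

V ≈ 5.47 × 10^5 m³

Direct-runoff ordinates (Q − Q_b): 0.0, 22.3, 58.1, 35.8, 22.1, 13.7, 0.0 m³/s.
ΣQ_DR = 152.0 m³/s.
With Δt = 1 h = 3600 s, V = ΣQ_DR · Δt = 152.0 × 3600 = 5.47 × 10^5 m³.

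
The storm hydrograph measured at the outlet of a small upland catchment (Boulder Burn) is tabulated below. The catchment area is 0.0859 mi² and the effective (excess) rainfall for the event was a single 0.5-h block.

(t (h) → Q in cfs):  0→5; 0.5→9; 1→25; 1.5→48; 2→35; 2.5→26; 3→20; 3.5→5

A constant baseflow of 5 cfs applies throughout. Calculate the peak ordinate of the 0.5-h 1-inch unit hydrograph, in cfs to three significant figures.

U_p ≈ 35.8 cfs

Direct runoff: 0.0, 4.0, 20.0, 43.0, 30.0, 21.0, 15.0, 0.0 cfs; ΣQ_DR = 133.0 cfs, peak = 43.0 cfs.
Runoff depth d = ΣQ_DR·Δt / A = 133.0 × 1800 / (0.0859 mi²) = 1.200 in.
The 1-inch UH is the DRH scaled by (1 in)/d, so U_p = 43.0 × 1/1.200 = 35.8 cfs.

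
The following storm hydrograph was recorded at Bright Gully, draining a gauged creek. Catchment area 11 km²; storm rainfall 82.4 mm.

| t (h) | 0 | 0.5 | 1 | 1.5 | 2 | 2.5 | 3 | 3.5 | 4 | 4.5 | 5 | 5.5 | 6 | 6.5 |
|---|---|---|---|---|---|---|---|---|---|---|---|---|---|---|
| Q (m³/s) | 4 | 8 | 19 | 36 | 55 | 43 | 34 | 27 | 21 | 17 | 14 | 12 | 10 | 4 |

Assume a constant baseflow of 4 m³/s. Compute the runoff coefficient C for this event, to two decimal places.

ΣQ_DR = 248.0 m³/s; V = ΣQ_DR·Δt = 4.464 × 10^5 m³.
Runoff depth d = V / A = 40.58 mm.
C = d / P = 40.58 / 82.4 = 0.49.

C ≈ 0.49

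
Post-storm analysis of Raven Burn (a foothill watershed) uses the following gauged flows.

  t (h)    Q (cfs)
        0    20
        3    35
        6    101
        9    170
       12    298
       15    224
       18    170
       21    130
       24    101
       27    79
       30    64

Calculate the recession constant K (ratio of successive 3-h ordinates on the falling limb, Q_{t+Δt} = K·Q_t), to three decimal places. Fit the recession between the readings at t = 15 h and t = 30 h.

Using the recession-limb readings at t = 15 h and t = 30 h: Q falls from 224 to 64 cfs over 5 intervals.
K = (Q₂/Q₁)^(1/5) = (64/224)^(1/5) = 0.778.

K ≈ 0.778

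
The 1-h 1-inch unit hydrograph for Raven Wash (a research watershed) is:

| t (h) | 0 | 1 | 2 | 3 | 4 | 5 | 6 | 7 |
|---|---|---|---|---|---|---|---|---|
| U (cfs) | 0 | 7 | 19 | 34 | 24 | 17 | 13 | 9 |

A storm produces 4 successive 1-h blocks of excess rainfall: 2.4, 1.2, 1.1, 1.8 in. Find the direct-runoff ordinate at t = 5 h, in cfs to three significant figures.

By discrete convolution, Q_j = Σ (P_i / 1 in) · U_{j−i}.
At t = 5 h (j=5): Q = (2.4/1)·17 + (1.2/1)·24 + (1.1/1)·34 + (1.8/1)·19 = 141 cfs.

Q ≈ 141 cfs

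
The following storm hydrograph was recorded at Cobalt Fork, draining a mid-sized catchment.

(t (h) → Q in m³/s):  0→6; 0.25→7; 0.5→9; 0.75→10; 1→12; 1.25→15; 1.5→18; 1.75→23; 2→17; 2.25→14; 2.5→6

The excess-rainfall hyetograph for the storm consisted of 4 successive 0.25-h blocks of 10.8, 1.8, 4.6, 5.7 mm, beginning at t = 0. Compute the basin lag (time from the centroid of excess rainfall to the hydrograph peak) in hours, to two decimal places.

t_L ≈ 1.32 h

Centroid of excess rainfall: t_c = Σ P_i·t̄_i / ΣP_i = 0.4318 h (block centres at 0.125, 0.375, 0.625, 0.875 h).
Hydrograph peak occurs at t = 1.75 h, so basin lag t_L = 1.75 − 0.4318 = 1.32 h.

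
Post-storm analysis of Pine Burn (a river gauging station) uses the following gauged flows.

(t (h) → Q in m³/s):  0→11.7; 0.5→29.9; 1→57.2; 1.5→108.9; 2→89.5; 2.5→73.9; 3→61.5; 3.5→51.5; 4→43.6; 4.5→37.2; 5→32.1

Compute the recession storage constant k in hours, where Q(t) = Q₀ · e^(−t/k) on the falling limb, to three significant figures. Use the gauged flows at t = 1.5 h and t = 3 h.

k ≈ 2.63 h

On the falling limb, Q drops from 108.9 to 61.5 m³/s between t = 1.5 h and t = 3 h (Δt = 1.5 h).
k = −Δt / ln(Q₂/Q₁) = −1.5 / ln(61.5/108.9) = 2.63 h.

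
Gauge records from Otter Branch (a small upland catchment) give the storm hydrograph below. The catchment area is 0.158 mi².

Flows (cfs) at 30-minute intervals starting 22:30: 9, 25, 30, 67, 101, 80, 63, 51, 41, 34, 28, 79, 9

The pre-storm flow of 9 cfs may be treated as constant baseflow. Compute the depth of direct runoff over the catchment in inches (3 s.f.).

Direct runoff: 0.0, 16.0, 21.0, 58.0, 92.0, 71.0, 54.0, 42.0, 32.0, 25.0, 19.0, 70.0, 0.0 cfs; ΣQ_DR = 500.0 cfs.
V = ΣQ_DR · Δt = 500.0 × 1800 s = 9.000 × 10^5 ft³.
Over A = 0.158 mi², depth = V / A = 2.45 in.

d ≈ 2.45 in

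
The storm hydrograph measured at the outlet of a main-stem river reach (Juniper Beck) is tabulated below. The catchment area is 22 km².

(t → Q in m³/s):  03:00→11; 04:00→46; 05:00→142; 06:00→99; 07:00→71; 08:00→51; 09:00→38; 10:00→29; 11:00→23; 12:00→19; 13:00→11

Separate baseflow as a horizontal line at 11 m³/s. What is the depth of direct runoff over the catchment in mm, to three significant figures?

Direct runoff: 0.0, 35.0, 131.0, 88.0, 60.0, 40.0, 27.0, 18.0, 12.0, 8.0, 0.0 m³/s; ΣQ_DR = 419.0 m³/s.
V = ΣQ_DR · Δt = 419.0 × 3600 s = 1.508 × 10^6 m³.
Over A = 22 km², depth = V / A = 68.6 mm.

d ≈ 68.6 mm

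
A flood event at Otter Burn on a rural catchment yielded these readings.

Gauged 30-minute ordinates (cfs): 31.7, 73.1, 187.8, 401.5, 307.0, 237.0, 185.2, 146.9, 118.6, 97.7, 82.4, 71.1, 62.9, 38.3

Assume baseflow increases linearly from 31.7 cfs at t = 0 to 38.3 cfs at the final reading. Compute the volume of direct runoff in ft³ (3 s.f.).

V ≈ 2.79 × 10^6 ft³

Direct-runoff ordinates (Q − Q_b): 0.00, 40.89, 155.08, 368.28, 273.27, 202.76, 150.45, 111.65, 82.84, 61.43, 45.62, 33.82, 25.11, 0.00 cfs.
ΣQ_DR = 1551 cfs.
With Δt = 0.5 h = 1800 s, V = ΣQ_DR · Δt = 1551 × 1800 = 2.79 × 10^6 ft³.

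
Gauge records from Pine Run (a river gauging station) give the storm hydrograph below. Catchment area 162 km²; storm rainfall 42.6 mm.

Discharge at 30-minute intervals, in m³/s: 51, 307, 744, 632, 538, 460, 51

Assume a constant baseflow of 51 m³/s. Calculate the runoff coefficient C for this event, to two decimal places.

C ≈ 0.63

ΣQ_DR = 2426 m³/s; V = ΣQ_DR·Δt = 4.367 × 10^6 m³.
Runoff depth d = V / A = 26.96 mm.
C = d / P = 26.96 / 42.6 = 0.63.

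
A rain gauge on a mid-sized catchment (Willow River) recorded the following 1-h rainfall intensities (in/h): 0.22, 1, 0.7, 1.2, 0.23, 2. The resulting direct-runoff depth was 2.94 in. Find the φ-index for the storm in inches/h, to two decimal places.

φ ≈ 0.49 in/h

Only the 4 blocks with intensity above φ contribute runoff: 1, 0.7, 1.2, 2 in/h.
Σ(I−φ)·Δt = d  ⇒  (1+0.7+1.2+2 − 4φ)·1 = 2.94
φ = (4.900 − 2.94/1) / 4 = 0.49 in/h.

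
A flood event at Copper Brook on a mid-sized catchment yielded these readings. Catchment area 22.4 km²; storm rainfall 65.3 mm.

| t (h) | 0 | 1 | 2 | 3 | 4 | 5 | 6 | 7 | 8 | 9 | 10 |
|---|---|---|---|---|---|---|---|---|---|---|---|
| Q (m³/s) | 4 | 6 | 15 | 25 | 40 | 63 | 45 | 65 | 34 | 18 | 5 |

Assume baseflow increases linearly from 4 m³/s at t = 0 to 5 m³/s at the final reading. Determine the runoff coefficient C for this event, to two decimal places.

ΣQ_DR = 270.5 m³/s; V = ΣQ_DR·Δt = 9.738 × 10^5 m³.
Runoff depth d = V / A = 43.47 mm.
C = d / P = 43.47 / 65.3 = 0.67.

C ≈ 0.67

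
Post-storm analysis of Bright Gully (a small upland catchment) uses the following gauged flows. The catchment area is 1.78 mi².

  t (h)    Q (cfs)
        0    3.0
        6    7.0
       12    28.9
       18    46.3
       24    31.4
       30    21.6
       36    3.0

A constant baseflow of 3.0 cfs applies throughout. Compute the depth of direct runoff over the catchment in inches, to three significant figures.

d ≈ 0.628 in

Direct runoff: 0.0, 4.0, 25.9, 43.3, 28.4, 18.6, 0.0 cfs; ΣQ_DR = 120.2 cfs.
V = ΣQ_DR · Δt = 120.2 × 21600 s = 2.596 × 10^6 ft³.
Over A = 1.78 mi², depth = V / A = 0.628 in.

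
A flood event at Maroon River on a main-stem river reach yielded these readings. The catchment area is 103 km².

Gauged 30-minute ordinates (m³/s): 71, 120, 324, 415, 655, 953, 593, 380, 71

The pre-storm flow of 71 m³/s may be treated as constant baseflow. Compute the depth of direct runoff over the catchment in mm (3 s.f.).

Direct runoff: 0.0, 49.0, 253.0, 344.0, 584.0, 882.0, 522.0, 309.0, 0.0 m³/s; ΣQ_DR = 2943 m³/s.
V = ΣQ_DR · Δt = 2943 × 1800 s = 5.297 × 10^6 m³.
Over A = 103 km², depth = V / A = 51.4 mm.

d ≈ 51.4 mm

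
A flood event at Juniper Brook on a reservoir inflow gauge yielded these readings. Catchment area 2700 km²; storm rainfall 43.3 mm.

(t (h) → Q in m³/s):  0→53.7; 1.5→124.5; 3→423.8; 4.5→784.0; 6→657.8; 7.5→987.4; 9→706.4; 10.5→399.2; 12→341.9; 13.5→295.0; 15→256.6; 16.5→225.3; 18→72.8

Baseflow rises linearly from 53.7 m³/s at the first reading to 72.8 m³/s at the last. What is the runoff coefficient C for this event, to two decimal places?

C ≈ 0.21

ΣQ_DR = 4506 m³/s; V = ΣQ_DR·Δt = 2.433 × 10^7 m³.
Runoff depth d = V / A = 9.012 mm.
C = d / P = 9.012 / 43.3 = 0.21.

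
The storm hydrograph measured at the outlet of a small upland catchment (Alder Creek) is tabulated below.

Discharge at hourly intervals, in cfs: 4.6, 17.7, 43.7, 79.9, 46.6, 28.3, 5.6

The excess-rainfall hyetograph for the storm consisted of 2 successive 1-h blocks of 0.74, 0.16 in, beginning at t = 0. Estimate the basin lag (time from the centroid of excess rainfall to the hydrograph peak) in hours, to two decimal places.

Centroid of excess rainfall: t_c = Σ P_i·t̄_i / ΣP_i = 0.6778 h (block centres at 0.5, 1.5 h).
Hydrograph peak occurs at t = 3 h, so basin lag t_L = 3 − 0.6778 = 2.32 h.

t_L ≈ 2.32 h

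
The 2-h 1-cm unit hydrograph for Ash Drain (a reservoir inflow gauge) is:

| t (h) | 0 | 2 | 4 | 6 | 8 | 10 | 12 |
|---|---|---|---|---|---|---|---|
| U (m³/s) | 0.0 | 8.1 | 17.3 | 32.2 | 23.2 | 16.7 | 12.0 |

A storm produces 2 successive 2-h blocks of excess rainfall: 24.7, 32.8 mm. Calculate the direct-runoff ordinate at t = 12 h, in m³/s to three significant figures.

Q ≈ 84.4 m³/s

By discrete convolution, Q_j = Σ (P_i / 10 mm) · U_{j−i}.
At t = 12 h (j=6): Q = (24.7/10)·12.0 + (32.8/10)·16.7 = 84.4 m³/s.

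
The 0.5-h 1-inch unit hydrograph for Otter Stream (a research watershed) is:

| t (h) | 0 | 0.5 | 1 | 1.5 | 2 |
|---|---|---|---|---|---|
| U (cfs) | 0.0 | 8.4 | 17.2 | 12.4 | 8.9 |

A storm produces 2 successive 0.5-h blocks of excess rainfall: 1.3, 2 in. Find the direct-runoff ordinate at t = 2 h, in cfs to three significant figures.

Q ≈ 36.4 cfs

By discrete convolution, Q_j = Σ (P_i / 1 in) · U_{j−i}.
At t = 2 h (j=4): Q = (1.3/1)·8.9 + (2/1)·12.4 = 36.4 cfs.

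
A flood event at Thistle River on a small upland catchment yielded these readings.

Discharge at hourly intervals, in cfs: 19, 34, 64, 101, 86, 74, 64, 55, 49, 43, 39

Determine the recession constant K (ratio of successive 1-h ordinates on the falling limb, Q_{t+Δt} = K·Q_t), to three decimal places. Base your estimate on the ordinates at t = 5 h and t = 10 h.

Using the recession-limb readings at t = 5 h and t = 10 h: Q falls from 74 to 39 cfs over 5 intervals.
K = (Q₂/Q₁)^(1/5) = (39/74)^(1/5) = 0.880.

K ≈ 0.880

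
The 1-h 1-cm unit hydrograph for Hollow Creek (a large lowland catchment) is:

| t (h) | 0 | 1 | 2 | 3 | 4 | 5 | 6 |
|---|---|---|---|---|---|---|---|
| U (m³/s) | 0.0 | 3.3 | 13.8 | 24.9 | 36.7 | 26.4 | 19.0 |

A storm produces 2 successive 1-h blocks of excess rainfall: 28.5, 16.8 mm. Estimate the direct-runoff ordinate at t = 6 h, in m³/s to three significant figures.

Q ≈ 98.5 m³/s

By discrete convolution, Q_j = Σ (P_i / 10 mm) · U_{j−i}.
At t = 6 h (j=6): Q = (28.5/10)·19.0 + (16.8/10)·26.4 = 98.5 m³/s.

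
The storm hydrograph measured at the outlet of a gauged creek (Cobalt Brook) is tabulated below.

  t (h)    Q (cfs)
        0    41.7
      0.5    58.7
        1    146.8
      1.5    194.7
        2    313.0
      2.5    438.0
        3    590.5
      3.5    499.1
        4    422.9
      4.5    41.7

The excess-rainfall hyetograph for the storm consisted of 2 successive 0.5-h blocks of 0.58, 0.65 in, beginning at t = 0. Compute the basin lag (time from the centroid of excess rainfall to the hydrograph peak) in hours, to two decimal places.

Centroid of excess rainfall: t_c = Σ P_i·t̄_i / ΣP_i = 0.5142 h (block centres at 0.25, 0.75 h).
Hydrograph peak occurs at t = 3 h, so basin lag t_L = 3 − 0.5142 = 2.49 h.

t_L ≈ 2.49 h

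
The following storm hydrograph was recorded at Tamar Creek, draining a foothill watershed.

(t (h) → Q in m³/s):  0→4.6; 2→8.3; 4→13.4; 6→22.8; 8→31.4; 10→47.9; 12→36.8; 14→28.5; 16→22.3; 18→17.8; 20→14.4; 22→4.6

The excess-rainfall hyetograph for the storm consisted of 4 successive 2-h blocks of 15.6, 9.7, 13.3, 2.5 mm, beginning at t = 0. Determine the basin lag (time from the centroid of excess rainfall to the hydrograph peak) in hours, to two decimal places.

t_L ≈ 6.87 h

Centroid of excess rainfall: t_c = Σ P_i·t̄_i / ΣP_i = 3.1314 h (block centres at 1, 3, 5, 7 h).
Hydrograph peak occurs at t = 10 h, so basin lag t_L = 10 − 3.1314 = 6.87 h.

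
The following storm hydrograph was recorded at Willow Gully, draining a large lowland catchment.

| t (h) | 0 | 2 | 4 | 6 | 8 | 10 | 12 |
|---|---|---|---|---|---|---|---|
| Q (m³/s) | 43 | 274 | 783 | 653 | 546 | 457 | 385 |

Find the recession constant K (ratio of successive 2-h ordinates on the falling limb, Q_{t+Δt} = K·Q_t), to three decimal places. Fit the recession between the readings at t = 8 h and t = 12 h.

Using the recession-limb readings at t = 8 h and t = 12 h: Q falls from 546 to 385 m³/s over 2 intervals.
K = (Q₂/Q₁)^(1/2) = (385/546)^(1/2) = 0.840.

K ≈ 0.840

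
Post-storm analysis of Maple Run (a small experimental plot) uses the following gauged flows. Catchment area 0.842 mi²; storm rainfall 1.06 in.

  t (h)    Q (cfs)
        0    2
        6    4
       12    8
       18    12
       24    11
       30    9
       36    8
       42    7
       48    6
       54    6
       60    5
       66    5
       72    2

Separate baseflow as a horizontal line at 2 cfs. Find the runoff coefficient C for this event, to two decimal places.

C ≈ 0.61

ΣQ_DR = 59.00 cfs; V = ΣQ_DR·Δt = 1.274 × 10^6 ft³.
Runoff depth d = V / A = 0.6515 in.
C = d / P = 0.6515 / 1.06 = 0.61.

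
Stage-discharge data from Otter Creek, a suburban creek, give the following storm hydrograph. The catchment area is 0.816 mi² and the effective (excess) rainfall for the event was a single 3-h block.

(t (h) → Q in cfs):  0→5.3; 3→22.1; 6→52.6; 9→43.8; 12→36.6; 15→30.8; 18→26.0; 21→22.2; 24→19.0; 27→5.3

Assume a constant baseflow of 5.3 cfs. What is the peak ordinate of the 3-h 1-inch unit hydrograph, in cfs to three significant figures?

U_p ≈ 39.4 cfs

Direct runoff: 0.0, 16.8, 47.3, 38.5, 31.3, 25.5, 20.7, 16.9, 13.7, 0.0 cfs; ΣQ_DR = 210.7 cfs, peak = 47.3 cfs.
Runoff depth d = ΣQ_DR·Δt / A = 210.7 × 10800 / (0.816 mi²) = 1.200 in.
The 1-inch UH is the DRH scaled by (1 in)/d, so U_p = 47.3 × 1/1.200 = 39.4 cfs.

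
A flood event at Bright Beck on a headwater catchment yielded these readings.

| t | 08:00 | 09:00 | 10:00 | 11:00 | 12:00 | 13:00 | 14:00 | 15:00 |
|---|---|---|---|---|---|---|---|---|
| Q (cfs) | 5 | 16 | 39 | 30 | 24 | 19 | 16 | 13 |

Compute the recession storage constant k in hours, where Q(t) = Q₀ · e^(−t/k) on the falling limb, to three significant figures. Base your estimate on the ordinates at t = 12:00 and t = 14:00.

On the falling limb, Q drops from 24 to 16 cfs between t = 12:00 and t = 14:00 (Δt = 2 h).
k = −Δt / ln(Q₂/Q₁) = −2 / ln(16/24) = 4.93 h.

k ≈ 4.93 h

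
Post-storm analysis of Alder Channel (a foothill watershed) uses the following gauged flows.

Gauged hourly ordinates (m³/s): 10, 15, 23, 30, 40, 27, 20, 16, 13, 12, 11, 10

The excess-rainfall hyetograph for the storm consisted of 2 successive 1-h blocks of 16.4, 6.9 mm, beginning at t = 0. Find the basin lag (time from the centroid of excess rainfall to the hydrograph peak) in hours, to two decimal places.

t_L ≈ 3.20 h

Centroid of excess rainfall: t_c = Σ P_i·t̄_i / ΣP_i = 0.7961 h (block centres at 0.5, 1.5 h).
Hydrograph peak occurs at t = 4 h, so basin lag t_L = 4 − 0.7961 = 3.20 h.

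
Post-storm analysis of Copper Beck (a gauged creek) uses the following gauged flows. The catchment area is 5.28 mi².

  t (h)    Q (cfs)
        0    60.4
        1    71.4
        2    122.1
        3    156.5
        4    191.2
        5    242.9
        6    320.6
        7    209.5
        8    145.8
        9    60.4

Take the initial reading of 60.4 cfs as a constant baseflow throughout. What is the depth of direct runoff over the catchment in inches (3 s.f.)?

d ≈ 0.287 in

Direct runoff: 0.0, 11.0, 61.7, 96.1, 130.8, 182.5, 260.2, 149.1, 85.4, 0.0 cfs; ΣQ_DR = 976.8 cfs.
V = ΣQ_DR · Δt = 976.8 × 3600 s = 3.516 × 10^6 ft³.
Over A = 5.28 mi², depth = V / A = 0.287 in.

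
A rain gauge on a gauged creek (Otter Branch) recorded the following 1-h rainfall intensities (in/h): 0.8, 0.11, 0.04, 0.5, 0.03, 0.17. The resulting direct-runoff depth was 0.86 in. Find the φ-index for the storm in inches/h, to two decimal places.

Only the 2 blocks with intensity above φ contribute runoff: 0.8, 0.5 in/h.
Σ(I−φ)·Δt = d  ⇒  (0.8+0.5 − 2φ)·1 = 0.86
φ = (1.300 − 0.86/1) / 2 = 0.22 in/h.

φ ≈ 0.22 in/h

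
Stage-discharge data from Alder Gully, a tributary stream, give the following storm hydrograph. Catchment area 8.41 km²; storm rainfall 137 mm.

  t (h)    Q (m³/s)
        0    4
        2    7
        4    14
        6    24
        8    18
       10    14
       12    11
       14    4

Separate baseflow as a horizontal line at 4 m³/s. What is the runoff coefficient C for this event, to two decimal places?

C ≈ 0.40

ΣQ_DR = 64.00 m³/s; V = ΣQ_DR·Δt = 4.608 × 10^5 m³.
Runoff depth d = V / A = 54.79 mm.
C = d / P = 54.79 / 137 = 0.40.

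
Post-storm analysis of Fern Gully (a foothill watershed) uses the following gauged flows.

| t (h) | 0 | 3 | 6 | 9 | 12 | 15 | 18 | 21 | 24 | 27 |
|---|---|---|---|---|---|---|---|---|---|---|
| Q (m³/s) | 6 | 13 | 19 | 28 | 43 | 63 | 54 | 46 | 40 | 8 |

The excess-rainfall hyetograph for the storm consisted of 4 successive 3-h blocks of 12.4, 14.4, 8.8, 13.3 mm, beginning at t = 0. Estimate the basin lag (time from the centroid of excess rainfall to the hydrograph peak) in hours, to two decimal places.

t_L ≈ 9.09 h

Centroid of excess rainfall: t_c = Σ P_i·t̄_i / ΣP_i = 5.9110 h (block centres at 1.5, 4.5, 7.5, 10.5 h).
Hydrograph peak occurs at t = 15 h, so basin lag t_L = 15 − 5.9110 = 9.09 h.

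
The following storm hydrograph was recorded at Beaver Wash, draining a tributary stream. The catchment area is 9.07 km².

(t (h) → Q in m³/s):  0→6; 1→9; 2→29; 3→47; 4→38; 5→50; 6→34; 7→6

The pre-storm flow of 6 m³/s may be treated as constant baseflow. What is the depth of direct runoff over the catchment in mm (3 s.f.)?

Direct runoff: 0.0, 3.0, 23.0, 41.0, 32.0, 44.0, 28.0, 0.0 m³/s; ΣQ_DR = 171.0 m³/s.
V = ΣQ_DR · Δt = 171.0 × 3600 s = 6.156 × 10^5 m³.
Over A = 9.07 km², depth = V / A = 67.9 mm.

d ≈ 67.9 mm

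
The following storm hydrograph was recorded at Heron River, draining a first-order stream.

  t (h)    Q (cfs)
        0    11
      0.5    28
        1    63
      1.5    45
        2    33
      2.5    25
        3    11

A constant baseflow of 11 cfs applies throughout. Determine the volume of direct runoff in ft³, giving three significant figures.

V ≈ 2.50 × 10^5 ft³

Direct-runoff ordinates (Q − Q_b): 0.0, 17.0, 52.0, 34.0, 22.0, 14.0, 0.0 cfs.
ΣQ_DR = 139.0 cfs.
With Δt = 0.5 h = 1800 s, V = ΣQ_DR · Δt = 139.0 × 1800 = 2.50 × 10^5 ft³.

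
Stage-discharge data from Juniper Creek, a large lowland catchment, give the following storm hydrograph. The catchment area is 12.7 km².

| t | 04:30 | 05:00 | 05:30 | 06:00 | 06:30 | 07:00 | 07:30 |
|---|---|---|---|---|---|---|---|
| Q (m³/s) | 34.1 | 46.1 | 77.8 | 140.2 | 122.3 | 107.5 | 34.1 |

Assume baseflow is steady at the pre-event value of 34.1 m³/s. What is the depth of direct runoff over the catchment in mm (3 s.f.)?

d ≈ 45.8 mm

Direct runoff: 0.0, 12.0, 43.7, 106.1, 88.2, 73.4, 0.0 m³/s; ΣQ_DR = 323.4 m³/s.
V = ΣQ_DR · Δt = 323.4 × 1800 s = 5.821 × 10^5 m³.
Over A = 12.7 km², depth = V / A = 45.8 mm.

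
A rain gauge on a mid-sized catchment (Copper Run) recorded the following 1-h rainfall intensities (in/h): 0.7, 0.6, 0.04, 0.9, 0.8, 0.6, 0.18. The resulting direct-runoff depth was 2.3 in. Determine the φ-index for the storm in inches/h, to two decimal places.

φ ≈ 0.26 in/h

Only the 5 blocks with intensity above φ contribute runoff: 0.7, 0.6, 0.9, 0.8, 0.6 in/h.
Σ(I−φ)·Δt = d  ⇒  (0.7+0.6+0.9+0.8+0.6 − 5φ)·1 = 2.3
φ = (3.600 − 2.3/1) / 5 = 0.26 in/h.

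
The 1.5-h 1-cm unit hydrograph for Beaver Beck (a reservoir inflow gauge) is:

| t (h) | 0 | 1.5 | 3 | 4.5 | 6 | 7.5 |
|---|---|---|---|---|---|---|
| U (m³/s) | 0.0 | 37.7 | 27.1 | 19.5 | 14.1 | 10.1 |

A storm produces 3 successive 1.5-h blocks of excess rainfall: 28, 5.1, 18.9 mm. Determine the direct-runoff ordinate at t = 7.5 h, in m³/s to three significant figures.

Q ≈ 72.3 m³/s

By discrete convolution, Q_j = Σ (P_i / 10 mm) · U_{j−i}.
At t = 7.5 h (j=5): Q = (28/10)·10.1 + (5.1/10)·14.1 + (18.9/10)·19.5 = 72.3 m³/s.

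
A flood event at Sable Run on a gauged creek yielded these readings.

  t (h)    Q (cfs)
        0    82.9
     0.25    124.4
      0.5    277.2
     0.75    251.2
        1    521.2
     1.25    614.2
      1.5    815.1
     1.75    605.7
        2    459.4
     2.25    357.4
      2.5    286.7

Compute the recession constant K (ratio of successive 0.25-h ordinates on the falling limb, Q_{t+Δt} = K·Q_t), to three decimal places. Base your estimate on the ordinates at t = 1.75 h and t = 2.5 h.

K ≈ 0.779

Using the recession-limb readings at t = 1.75 h and t = 2.5 h: Q falls from 605.7 to 286.7 cfs over 3 intervals.
K = (Q₂/Q₁)^(1/3) = (286.7/605.7)^(1/3) = 0.779.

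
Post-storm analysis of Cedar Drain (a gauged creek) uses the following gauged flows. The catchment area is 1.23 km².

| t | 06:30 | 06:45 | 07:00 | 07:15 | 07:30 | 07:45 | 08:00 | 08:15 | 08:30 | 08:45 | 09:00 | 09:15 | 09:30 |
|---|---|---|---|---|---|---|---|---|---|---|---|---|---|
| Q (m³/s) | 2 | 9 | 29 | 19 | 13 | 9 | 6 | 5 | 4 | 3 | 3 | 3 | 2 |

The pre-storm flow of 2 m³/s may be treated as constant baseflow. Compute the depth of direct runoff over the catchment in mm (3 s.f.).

Direct runoff: 0.0, 7.0, 27.0, 17.0, 11.0, 7.0, 4.0, 3.0, 2.0, 1.0, 1.0, 1.0, 0.0 m³/s; ΣQ_DR = 81.00 m³/s.
V = ΣQ_DR · Δt = 81.00 × 900 s = 72900 m³.
Over A = 1.23 km², depth = V / A = 59.3 mm.

d ≈ 59.3 mm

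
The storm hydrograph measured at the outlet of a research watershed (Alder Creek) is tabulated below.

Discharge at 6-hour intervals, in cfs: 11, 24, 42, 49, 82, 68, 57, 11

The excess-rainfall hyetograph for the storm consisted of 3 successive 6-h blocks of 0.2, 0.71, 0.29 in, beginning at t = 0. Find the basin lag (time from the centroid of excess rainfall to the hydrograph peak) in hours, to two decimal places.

t_L ≈ 14.55 h

Centroid of excess rainfall: t_c = Σ P_i·t̄_i / ΣP_i = 9.4500 h (block centres at 3, 9, 15 h).
Hydrograph peak occurs at t = 24 h, so basin lag t_L = 24 − 9.4500 = 14.55 h.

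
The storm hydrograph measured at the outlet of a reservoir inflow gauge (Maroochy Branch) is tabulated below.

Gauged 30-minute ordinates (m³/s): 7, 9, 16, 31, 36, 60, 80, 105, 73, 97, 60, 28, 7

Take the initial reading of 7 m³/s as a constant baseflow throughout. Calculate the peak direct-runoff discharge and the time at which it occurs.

Subtracting baseflow gives direct-runoff ordinates: 0.0, 2.0, 9.0, 24.0, 29.0, 53.0, 73.0, 98.0, 66.0, 90.0, 53.0, 21.0, 0.0 m³/s.
The maximum is 98.0 m³/s, occurring at the reading for t = 3.5 h.

Q_p = 98.0 m³/s at t = 3.5 h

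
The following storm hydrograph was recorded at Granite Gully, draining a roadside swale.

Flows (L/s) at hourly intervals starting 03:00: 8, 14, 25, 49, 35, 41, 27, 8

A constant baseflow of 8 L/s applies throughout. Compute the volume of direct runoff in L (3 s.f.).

V ≈ 5.15 × 10^5 L

Direct-runoff ordinates (Q − Q_b): 0.0, 6.0, 17.0, 41.0, 27.0, 33.0, 19.0, 0.0 L/s.
ΣQ_DR = 143.0 L/s.
With Δt = 1 h = 3600 s, V = ΣQ_DR · Δt = 143.0 × 3600 = 5.15 × 10^5 L.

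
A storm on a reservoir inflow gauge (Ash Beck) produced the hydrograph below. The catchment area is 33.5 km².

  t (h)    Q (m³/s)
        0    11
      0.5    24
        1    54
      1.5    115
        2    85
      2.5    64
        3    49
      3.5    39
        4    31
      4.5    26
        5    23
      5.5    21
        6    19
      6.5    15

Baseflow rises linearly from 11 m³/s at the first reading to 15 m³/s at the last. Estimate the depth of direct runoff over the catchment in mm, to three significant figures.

Direct runoff: 0.00, 12.69, 42.38, 103.08, 72.77, 51.46, 36.15, 25.85, 17.54, 12.23, 8.92, 6.62, 4.31, 0.00 m³/s; ΣQ_DR = 394.0 m³/s.
V = ΣQ_DR · Δt = 394.0 × 1800 s = 7.092 × 10^5 m³.
Over A = 33.5 km², depth = V / A = 21.2 mm.

d ≈ 21.2 mm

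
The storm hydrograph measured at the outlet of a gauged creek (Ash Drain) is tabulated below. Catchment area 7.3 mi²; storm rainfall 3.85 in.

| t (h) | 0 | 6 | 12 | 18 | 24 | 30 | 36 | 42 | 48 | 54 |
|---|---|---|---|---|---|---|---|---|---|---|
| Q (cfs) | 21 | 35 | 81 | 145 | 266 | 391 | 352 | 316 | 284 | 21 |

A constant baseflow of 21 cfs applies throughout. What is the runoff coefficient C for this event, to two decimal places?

C ≈ 0.56

ΣQ_DR = 1702 cfs; V = ΣQ_DR·Δt = 3.676 × 10^7 ft³.
Runoff depth d = V / A = 2.168 in.
C = d / P = 2.168 / 3.85 = 0.56.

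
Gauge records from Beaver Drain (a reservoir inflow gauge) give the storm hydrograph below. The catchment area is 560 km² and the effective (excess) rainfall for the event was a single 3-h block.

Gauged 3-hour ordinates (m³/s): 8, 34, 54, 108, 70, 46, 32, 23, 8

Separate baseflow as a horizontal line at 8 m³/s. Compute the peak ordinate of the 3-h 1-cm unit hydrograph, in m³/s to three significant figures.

U_p ≈ 167 m³/s

Direct runoff: 0.0, 26.0, 46.0, 100.0, 62.0, 38.0, 24.0, 15.0, 0.0 m³/s; ΣQ_DR = 311.0 m³/s, peak = 100.0 m³/s.
Runoff depth d = ΣQ_DR·Δt / A = 311.0 × 10800 / (560 km²) = 5.998 mm.
The 1-cm UH is the DRH scaled by (10 mm)/d, so U_p = 100.0 × 10/5.998 = 167 m³/s.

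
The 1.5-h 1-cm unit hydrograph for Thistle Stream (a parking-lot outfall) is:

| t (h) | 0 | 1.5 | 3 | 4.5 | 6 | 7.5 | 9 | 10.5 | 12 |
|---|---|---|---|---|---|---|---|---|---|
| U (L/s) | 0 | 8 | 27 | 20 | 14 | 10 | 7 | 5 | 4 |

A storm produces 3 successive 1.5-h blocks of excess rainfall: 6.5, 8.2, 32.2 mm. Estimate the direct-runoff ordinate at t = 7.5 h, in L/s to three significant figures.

By discrete convolution, Q_j = Σ (P_i / 10 mm) · U_{j−i}.
At t = 7.5 h (j=5): Q = (6.5/10)·10 + (8.2/10)·14 + (32.2/10)·20 = 82.4 L/s.

Q ≈ 82.4 L/s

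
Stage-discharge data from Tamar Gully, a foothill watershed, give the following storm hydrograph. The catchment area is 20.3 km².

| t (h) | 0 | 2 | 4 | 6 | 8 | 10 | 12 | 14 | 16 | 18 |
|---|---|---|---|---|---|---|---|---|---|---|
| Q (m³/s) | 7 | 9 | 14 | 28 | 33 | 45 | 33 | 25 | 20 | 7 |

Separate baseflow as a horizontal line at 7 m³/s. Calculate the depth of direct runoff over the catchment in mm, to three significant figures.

d ≈ 53.6 mm

Direct runoff: 0.0, 2.0, 7.0, 21.0, 26.0, 38.0, 26.0, 18.0, 13.0, 0.0 m³/s; ΣQ_DR = 151.0 m³/s.
V = ΣQ_DR · Δt = 151.0 × 7200 s = 1.087 × 10^6 m³.
Over A = 20.3 km², depth = V / A = 53.6 mm.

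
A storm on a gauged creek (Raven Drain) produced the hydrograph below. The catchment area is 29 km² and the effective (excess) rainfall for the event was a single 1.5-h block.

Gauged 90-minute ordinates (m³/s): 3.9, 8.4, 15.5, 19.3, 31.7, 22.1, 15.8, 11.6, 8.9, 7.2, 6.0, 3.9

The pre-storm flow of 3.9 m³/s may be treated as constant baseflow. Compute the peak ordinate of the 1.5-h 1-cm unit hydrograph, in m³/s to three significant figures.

U_p ≈ 13.9 m³/s

Direct runoff: 0.0, 4.5, 11.6, 15.4, 27.8, 18.2, 11.9, 7.7, 5.0, 3.3, 2.1, 0.0 m³/s; ΣQ_DR = 107.5 m³/s, peak = 27.8 m³/s.
Runoff depth d = ΣQ_DR·Δt / A = 107.5 × 5400 / (29 km²) = 20.02 mm.
The 1-cm UH is the DRH scaled by (10 mm)/d, so U_p = 27.8 × 10/20.02 = 13.9 m³/s.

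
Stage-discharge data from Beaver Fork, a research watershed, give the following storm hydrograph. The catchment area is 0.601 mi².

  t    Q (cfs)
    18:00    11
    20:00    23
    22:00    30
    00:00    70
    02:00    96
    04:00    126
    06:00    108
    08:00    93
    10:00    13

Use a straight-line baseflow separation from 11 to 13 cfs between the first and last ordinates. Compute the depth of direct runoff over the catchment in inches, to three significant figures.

Direct runoff: 0.00, 11.75, 18.50, 58.25, 84.00, 113.75, 95.50, 80.25, 0.00 cfs; ΣQ_DR = 462.0 cfs.
V = ΣQ_DR · Δt = 462.0 × 7200 s = 3.326 × 10^6 ft³.
Over A = 0.601 mi², depth = V / A = 2.38 in.

d ≈ 2.38 in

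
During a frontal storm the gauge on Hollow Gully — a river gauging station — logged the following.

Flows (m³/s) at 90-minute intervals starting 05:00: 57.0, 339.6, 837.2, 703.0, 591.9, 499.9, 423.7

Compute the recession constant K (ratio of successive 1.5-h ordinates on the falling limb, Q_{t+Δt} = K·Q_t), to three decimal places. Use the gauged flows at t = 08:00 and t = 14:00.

Using the recession-limb readings at t = 08:00 and t = 14:00: Q falls from 837.2 to 423.7 m³/s over 4 intervals.
K = (Q₂/Q₁)^(1/4) = (423.7/837.2)^(1/4) = 0.843.

K ≈ 0.843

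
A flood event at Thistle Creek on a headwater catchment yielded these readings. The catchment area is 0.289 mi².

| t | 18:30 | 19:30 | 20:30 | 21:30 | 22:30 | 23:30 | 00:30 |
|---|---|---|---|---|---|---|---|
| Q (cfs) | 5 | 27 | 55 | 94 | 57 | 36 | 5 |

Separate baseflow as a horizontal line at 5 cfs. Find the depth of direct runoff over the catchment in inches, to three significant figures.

Direct runoff: 0.0, 22.0, 50.0, 89.0, 52.0, 31.0, 0.0 cfs; ΣQ_DR = 244.0 cfs.
V = ΣQ_DR · Δt = 244.0 × 3600 s = 8.784 × 10^5 ft³.
Over A = 0.289 mi², depth = V / A = 1.31 in.

d ≈ 1.31 in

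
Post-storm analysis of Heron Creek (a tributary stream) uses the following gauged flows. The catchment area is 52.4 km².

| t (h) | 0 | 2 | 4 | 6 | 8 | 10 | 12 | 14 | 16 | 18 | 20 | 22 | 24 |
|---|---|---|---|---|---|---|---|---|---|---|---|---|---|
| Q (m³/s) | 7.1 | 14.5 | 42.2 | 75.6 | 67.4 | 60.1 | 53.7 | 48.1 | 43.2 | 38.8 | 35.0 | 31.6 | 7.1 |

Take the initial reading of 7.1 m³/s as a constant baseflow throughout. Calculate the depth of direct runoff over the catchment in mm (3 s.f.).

Direct runoff: 0.0, 7.4, 35.1, 68.5, 60.3, 53.0, 46.6, 41.0, 36.1, 31.7, 27.9, 24.5, 0.0 m³/s; ΣQ_DR = 432.1 m³/s.
V = ΣQ_DR · Δt = 432.1 × 7200 s = 3.111 × 10^6 m³.
Over A = 52.4 km², depth = V / A = 59.4 mm.

d ≈ 59.4 mm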